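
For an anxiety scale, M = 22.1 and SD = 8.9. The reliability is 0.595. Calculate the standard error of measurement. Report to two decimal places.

SEM = SD · √(1 − ρ) = 8.9 × √0.405 = 8.9 × 0.6364 = 5.664

5.66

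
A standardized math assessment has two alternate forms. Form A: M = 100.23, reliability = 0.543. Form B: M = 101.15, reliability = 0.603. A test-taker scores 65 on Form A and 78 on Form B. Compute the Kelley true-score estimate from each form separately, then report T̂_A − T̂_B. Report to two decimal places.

-6.09

T̂_A = 0.543(65) + 0.457(100.23) = 81.1001
T̂_B = 0.603(78) + 0.397(101.15) = 87.1906
T̂_A − T̂_B = -6.0904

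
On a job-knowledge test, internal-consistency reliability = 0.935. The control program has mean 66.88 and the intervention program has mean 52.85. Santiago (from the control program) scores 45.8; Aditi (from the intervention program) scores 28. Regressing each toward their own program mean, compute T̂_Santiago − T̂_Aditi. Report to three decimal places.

T̂_Santiago = 0.935(45.8) + 0.065(66.88) = 47.17020
T̂_Aditi = 0.935(28) + 0.065(52.85) = 29.61525
Difference = 47.17020 − 29.61525 = 17.55495

17.555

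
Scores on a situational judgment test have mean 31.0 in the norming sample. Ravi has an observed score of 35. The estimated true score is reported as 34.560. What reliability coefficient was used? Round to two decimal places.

T̂ = ρX + (1 − ρ)μ  ⇒  T̂ − μ = ρ(X − μ)
ρ = (T̂ − μ)/(X − μ) = (34.560 − 31.0) / (35 − 31.0) = 3.560 / 4.0 = 0.8900

0.89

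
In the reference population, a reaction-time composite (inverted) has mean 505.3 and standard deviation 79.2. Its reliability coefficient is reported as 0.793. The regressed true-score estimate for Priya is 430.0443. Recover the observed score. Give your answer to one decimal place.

410.4

T̂ = ρX + (1 − ρ)μ  ⇒  X = (T̂ − (1 − ρ)μ) / ρ
X = (430.0443 − 0.207 × 505.3) / 0.793 = (430.0443 − 104.5971) / 0.793 = 325.4472 / 0.793 = 410.400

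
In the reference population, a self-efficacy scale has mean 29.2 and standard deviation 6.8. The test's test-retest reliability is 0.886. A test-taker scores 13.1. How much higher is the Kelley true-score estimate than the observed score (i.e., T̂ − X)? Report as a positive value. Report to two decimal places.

1.84

Regress the observed score toward the mean by the unreliability: T̂ = 0.886·13.1 + 0.114·29.2 = 11.6066 + 3.3288 = 14.9354.
T̂ − X = 14.935 − 13.1 = 1.835 → 1.84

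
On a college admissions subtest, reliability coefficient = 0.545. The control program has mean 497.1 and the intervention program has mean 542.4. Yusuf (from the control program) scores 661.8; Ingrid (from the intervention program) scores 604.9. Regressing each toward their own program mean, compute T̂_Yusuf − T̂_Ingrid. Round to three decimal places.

10.399

T̂_Yusuf = 0.545(661.8) + 0.455(497.1) = 586.86150
T̂_Ingrid = 0.545(604.9) + 0.455(542.4) = 576.46250
Difference = 586.86150 − 576.46250 = 10.39900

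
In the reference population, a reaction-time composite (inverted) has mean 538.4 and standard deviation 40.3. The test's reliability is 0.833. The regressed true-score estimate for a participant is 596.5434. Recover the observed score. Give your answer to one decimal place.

608.2

T̂ = ρX + (1 − ρ)μ  ⇒  X = (T̂ − (1 − ρ)μ) / ρ
X = (596.5434 − 0.167 × 538.4) / 0.833 = (596.5434 − 89.9128) / 0.833 = 506.6306 / 0.833 = 608.200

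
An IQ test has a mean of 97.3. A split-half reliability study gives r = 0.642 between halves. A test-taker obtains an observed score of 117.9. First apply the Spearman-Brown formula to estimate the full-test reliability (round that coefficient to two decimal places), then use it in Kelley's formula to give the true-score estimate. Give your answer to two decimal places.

Spearman-Brown: ρ = 2r/(1 + r) = 2(0.642)/(1 + 0.642) = 1.2840/1.642 = 0.7820 → 0.78
T̂ = 0.78(117.9) + 0.22(97.3) = 91.962 + 21.406 = 113.368 → 113.37

113.37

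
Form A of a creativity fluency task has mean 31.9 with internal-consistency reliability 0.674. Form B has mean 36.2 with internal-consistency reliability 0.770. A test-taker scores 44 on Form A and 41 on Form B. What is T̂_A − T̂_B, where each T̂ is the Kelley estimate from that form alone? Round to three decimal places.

T̂_A = 0.674(44) + 0.326(31.9) = 40.05540
T̂_B = 0.770(41) + 0.230(36.2) = 39.89600
T̂_A − T̂_B = 0.15940

0.159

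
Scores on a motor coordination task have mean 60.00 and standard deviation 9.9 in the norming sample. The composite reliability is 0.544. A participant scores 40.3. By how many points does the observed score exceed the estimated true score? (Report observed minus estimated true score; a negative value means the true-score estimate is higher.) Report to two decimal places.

-8.98

T̂ = ρX + (1 − ρ)μ
  = 0.544 × 40.3 + 0.456 × 60.00
  = 21.9232 + 27.36000
  = 49.2832
  ≈ 49.283
X − T̂ = 40.3 − 49.283 = -8.983 → -8.98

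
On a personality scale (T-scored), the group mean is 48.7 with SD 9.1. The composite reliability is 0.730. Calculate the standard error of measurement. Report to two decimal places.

SEM = SD · √(1 − ρ) = 9.1 × √0.270 = 9.1 × 0.5196 = 4.728

4.73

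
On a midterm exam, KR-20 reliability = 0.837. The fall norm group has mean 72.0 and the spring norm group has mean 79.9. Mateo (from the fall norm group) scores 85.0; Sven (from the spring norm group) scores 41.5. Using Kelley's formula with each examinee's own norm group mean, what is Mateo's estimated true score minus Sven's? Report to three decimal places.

35.122

T̂_Mateo = 0.837(85.0) + 0.163(72.0) = 82.88100
T̂_Sven = 0.837(41.5) + 0.163(79.9) = 47.75920
Difference = 82.88100 − 47.75920 = 35.12180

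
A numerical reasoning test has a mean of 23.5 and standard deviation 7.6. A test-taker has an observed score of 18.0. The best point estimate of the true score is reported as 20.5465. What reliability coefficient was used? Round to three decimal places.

T̂ = ρX + (1 − ρ)μ  ⇒  T̂ − μ = ρ(X − μ)
ρ = (T̂ − μ)/(X − μ) = (20.5465 − 23.5) / (18.0 − 23.5) = -2.9535 / -5.5 = 0.53700

0.537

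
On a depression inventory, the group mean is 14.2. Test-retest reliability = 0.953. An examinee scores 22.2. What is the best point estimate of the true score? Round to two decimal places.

21.82

Regress the observed score toward the mean by the unreliability: T̂ = 0.953·22.2 + 0.047·14.2 = 21.1566 + 0.6674 = 21.824.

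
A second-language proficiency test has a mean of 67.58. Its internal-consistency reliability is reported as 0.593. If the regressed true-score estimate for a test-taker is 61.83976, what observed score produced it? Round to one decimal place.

57.9

T̂ = ρX + (1 − ρ)μ  ⇒  X = (T̂ − (1 − ρ)μ) / ρ
X = (61.83976 − 0.407 × 67.58) / 0.593 = (61.83976 − 27.50506) / 0.593 = 34.33470 / 0.593 = 57.900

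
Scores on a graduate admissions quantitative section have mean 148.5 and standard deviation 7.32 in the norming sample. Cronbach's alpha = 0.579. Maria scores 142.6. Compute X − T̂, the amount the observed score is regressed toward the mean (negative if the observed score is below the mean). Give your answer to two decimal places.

T̂ = 0.579(142.6) + 0.421(148.5) = 82.5654 + 62.5185 = 145.0839 → 145.084
X − T̂ = 142.6 − 145.084 = -2.484 → -2.48

-2.48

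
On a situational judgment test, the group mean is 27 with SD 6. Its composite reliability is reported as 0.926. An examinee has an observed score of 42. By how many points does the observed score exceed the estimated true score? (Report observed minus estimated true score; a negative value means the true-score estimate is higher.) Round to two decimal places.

1.11

Weight the observed score by reliability and the mean by (1 − reliability): T̂ = 0.926·42 + 0.074·27 = 38.892 + 1.998 = 40.8900.
X − T̂ = 42 − 40.890 = 1.110 → 1.11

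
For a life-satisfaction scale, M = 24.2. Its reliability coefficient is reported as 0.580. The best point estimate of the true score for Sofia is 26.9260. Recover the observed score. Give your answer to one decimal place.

T̂ = ρX + (1 − ρ)μ  ⇒  X = (T̂ − (1 − ρ)μ) / ρ
X = (26.9260 − 0.420 × 24.2) / 0.580 = (26.9260 − 10.1640) / 0.580 = 16.7620 / 0.580 = 28.900

28.9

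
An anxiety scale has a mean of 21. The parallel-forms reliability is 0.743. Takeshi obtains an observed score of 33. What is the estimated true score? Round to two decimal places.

29.92

Weight the observed score by reliability and the mean by (1 − reliability): T̂ = 0.743·33 + 0.257·21 = 24.519 + 5.397 = 29.916.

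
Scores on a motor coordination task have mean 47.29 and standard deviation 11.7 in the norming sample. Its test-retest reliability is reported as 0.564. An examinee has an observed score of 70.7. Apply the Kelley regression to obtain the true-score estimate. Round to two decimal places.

60.49

T̂ = ρX + (1 − ρ)μ
  = 0.564 × 70.7 + 0.436 × 47.29
  = 39.8748 + 20.61844
  = 60.493
  ≈ 60.49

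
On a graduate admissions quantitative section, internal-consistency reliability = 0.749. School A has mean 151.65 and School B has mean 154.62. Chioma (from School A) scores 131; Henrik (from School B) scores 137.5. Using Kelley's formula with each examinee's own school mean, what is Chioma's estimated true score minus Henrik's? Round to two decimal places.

T̂_Chioma = 0.749(131) + 0.251(151.65) = 136.1832
T̂_Henrik = 0.749(137.5) + 0.251(154.62) = 141.7971
Difference = 136.1832 − 141.7971 = -5.6140

-5.61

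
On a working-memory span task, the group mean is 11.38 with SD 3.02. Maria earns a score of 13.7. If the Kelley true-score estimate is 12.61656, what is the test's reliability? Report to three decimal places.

T̂ = ρX + (1 − ρ)μ  ⇒  T̂ − μ = ρ(X − μ)
ρ = (T̂ − μ)/(X − μ) = (12.61656 − 11.38) / (13.7 − 11.38) = 1.23656 / 2.32 = 0.53300

0.533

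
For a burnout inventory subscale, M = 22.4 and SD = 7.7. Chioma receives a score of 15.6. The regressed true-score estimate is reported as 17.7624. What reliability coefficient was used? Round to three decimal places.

0.682

T̂ = ρX + (1 − ρ)μ  ⇒  T̂ − μ = ρ(X − μ)
ρ = (T̂ − μ)/(X − μ) = (17.7624 − 22.4) / (15.6 − 22.4) = -4.6376 / -6.8 = 0.68200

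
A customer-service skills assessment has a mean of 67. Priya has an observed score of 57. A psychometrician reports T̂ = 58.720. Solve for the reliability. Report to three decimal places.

0.828

T̂ = ρX + (1 − ρ)μ  ⇒  T̂ − μ = ρ(X − μ)
ρ = (T̂ − μ)/(X − μ) = (58.720 − 67) / (57 − 67) = -8.280 / -10.0 = 0.82800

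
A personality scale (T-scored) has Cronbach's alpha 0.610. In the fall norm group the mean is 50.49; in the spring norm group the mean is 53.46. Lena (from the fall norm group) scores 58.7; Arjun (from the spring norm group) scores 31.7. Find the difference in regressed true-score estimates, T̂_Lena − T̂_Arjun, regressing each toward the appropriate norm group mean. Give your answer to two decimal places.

15.31

T̂_Lena = 0.610(58.7) + 0.390(50.49) = 55.4981
T̂_Arjun = 0.610(31.7) + 0.390(53.46) = 40.1864
Difference = 55.4981 − 40.1864 = 15.3117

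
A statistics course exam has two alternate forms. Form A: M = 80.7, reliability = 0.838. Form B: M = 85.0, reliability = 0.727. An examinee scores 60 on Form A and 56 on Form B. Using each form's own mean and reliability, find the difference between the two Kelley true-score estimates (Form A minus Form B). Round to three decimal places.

-0.564

T̂_A = 0.838(60) + 0.162(80.7) = 63.35340
T̂_B = 0.727(56) + 0.273(85.0) = 63.91700
T̂_A − T̂_B = -0.56360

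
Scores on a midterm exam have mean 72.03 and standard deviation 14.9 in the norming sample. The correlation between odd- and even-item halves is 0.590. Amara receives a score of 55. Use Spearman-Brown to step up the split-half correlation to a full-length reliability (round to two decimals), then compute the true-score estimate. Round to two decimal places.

59.43

Spearman-Brown: ρ = 2r/(1 + r) = 2(0.590)/(1 + 0.590) = 1.1800/1.590 = 0.7421 → 0.74
T̂ = 0.74(55) + 0.26(72.03) = 40.70 + 18.7278 = 59.428 → 59.43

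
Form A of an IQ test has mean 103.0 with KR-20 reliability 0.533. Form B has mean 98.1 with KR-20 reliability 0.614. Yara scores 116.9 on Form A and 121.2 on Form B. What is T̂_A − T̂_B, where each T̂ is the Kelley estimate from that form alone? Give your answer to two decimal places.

-1.87

T̂_A = 0.533(116.9) + 0.467(103.0) = 110.4087
T̂_B = 0.614(121.2) + 0.386(98.1) = 112.2834
T̂_A − T̂_B = -1.8747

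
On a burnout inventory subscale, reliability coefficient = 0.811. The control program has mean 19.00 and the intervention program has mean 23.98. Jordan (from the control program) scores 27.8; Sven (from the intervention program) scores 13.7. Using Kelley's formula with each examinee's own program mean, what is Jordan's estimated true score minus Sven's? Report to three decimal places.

T̂_Jordan = 0.811(27.8) + 0.189(19.00) = 26.13680
T̂_Sven = 0.811(13.7) + 0.189(23.98) = 15.64292
Difference = 26.13680 − 15.64292 = 10.49388

10.494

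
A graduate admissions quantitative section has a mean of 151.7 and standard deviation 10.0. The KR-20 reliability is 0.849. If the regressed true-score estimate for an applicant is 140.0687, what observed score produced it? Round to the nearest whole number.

T̂ = ρX + (1 − ρ)μ  ⇒  X = (T̂ − (1 − ρ)μ) / ρ
X = (140.0687 − 0.151 × 151.7) / 0.849 = (140.0687 − 22.9067) / 0.849 = 117.1620 / 0.849 = 138.00

138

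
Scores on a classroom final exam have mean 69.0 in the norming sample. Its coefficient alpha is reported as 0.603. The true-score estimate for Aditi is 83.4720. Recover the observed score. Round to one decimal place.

93.0

T̂ = ρX + (1 − ρ)μ  ⇒  X = (T̂ − (1 − ρ)μ) / ρ
X = (83.4720 − 0.397 × 69.0) / 0.603 = (83.4720 − 27.3930) / 0.603 = 56.0790 / 0.603 = 93.000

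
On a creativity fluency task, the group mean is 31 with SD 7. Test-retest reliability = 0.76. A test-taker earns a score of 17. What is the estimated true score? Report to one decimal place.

T̂ = 0.76(17) + 0.24(31) = 12.92 + 7.44 = 20.36 → 20.4

20.4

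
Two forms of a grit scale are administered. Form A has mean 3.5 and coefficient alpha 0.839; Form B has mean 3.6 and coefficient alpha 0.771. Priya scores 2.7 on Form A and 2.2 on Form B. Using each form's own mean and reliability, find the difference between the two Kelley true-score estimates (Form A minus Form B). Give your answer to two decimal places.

T̂_A = 0.839(2.7) + 0.161(3.5) = 2.8288
T̂_B = 0.771(2.2) + 0.229(3.6) = 2.5206
T̂_A − T̂_B = 0.3082

0.31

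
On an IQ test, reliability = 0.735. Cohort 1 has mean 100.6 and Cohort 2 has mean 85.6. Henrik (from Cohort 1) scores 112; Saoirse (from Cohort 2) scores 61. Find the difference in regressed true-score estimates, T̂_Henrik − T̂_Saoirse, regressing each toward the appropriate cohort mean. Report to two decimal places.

T̂_Henrik = 0.735(112) + 0.265(100.6) = 108.9790
T̂_Saoirse = 0.735(61) + 0.265(85.6) = 67.5190
Difference = 108.9790 − 67.5190 = 41.4600

41.46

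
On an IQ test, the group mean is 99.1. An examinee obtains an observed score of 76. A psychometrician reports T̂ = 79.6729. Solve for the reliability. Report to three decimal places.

T̂ = ρX + (1 − ρ)μ  ⇒  T̂ − μ = ρ(X − μ)
ρ = (T̂ − μ)/(X − μ) = (79.6729 − 99.1) / (76 − 99.1) = -19.4271 / -23.1 = 0.84100

0.841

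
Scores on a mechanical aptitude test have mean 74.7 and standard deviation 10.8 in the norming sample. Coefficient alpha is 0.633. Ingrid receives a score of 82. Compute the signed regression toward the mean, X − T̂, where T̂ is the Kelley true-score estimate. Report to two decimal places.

Regress the observed score toward the mean by the unreliability: T̂ = 0.633·82 + 0.367·74.7 = 51.906 + 27.4149 = 79.3209.
X − T̂ = 82 − 79.321 = 2.679 → 2.68

2.68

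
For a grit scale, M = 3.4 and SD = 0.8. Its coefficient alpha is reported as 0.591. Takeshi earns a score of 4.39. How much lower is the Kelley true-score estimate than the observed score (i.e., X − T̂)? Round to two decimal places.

0.40

Weight the observed score by reliability and the mean by (1 − reliability): T̂ = 0.591·4.39 + 0.409·3.4 = 2.59449 + 1.3906 = 3.9851.
X − T̂ = 4.39 − 3.985 = 0.405 → 0.40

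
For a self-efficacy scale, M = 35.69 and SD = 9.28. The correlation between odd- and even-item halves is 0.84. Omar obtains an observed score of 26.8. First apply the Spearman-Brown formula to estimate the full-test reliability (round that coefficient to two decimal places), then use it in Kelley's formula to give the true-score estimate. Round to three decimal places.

Spearman-Brown: ρ = 2r/(1 + r) = 2(0.84)/(1 + 0.84) = 1.680/1.84 = 0.9130 → 0.91
T̂ = ρX + (1 − ρ)μ
  = 0.91 × 26.8 + 0.09 × 35.69
  = 24.388 + 3.2121
  = 27.6001
  ≈ 27.600

27.600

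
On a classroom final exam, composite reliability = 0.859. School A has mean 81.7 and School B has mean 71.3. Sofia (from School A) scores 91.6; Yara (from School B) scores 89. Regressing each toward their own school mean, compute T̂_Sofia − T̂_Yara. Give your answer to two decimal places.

T̂_Sofia = 0.859(91.6) + 0.141(81.7) = 90.2041
T̂_Yara = 0.859(89) + 0.141(71.3) = 86.5043
Difference = 90.2041 − 86.5043 = 3.6998

3.70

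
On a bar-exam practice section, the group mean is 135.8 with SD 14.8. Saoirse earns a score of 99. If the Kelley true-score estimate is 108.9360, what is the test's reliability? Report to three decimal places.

T̂ = ρX + (1 − ρ)μ  ⇒  T̂ − μ = ρ(X − μ)
ρ = (T̂ − μ)/(X − μ) = (108.9360 − 135.8) / (99 − 135.8) = -26.8640 / -36.8 = 0.73000

0.730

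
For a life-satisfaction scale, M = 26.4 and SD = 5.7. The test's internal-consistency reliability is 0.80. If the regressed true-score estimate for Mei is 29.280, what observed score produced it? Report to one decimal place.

30.0

T̂ = ρX + (1 − ρ)μ  ⇒  X = (T̂ − (1 − ρ)μ) / ρ
X = (29.280 − 0.20 × 26.4) / 0.80 = (29.280 − 5.280) / 0.80 = 24.000 / 0.80 = 30.000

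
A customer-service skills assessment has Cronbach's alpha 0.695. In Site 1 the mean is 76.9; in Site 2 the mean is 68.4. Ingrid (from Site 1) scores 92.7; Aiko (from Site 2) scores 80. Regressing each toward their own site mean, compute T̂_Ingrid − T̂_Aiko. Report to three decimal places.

T̂_Ingrid = 0.695(92.7) + 0.305(76.9) = 87.88100
T̂_Aiko = 0.695(80) + 0.305(68.4) = 76.46200
Difference = 87.88100 − 76.46200 = 11.41900

11.419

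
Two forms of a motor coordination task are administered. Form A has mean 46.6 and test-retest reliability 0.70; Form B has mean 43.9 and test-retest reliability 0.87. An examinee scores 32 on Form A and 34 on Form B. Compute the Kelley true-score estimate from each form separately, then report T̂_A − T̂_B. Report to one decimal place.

T̂_A = 0.70(32) + 0.30(46.6) = 36.380
T̂_B = 0.87(34) + 0.13(43.9) = 35.287
T̂_A − T̂_B = 1.093

1.1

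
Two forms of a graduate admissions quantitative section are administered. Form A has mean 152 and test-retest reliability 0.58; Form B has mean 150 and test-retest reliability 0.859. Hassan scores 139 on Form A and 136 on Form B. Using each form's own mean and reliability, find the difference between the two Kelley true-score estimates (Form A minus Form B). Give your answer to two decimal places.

T̂_A = 0.58(139) + 0.42(152) = 144.4600
T̂_B = 0.859(136) + 0.141(150) = 137.9740
T̂_A − T̂_B = 6.4860

6.49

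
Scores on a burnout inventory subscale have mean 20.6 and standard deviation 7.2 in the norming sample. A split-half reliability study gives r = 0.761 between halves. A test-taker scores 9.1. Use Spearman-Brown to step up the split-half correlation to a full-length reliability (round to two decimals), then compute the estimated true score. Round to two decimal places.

Spearman-Brown: ρ = 2r/(1 + r) = 2(0.761)/(1 + 0.761) = 1.5220/1.761 = 0.8643 → 0.86
T̂ = ρX + (1 − ρ)μ
  = 0.86 × 9.1 + 0.14 × 20.6
  = 7.826 + 2.884
  = 10.710
  ≈ 10.71

10.71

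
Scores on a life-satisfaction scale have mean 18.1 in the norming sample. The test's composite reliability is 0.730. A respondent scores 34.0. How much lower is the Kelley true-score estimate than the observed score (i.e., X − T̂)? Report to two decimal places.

T̂ = 0.730(34.0) + 0.270(18.1) = 24.8200 + 4.8870 = 29.7070 → 29.707
X − T̂ = 34.0 − 29.707 = 4.293 → 4.29

4.29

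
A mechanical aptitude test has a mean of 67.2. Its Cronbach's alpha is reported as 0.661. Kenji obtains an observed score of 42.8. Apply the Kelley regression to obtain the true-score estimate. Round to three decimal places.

Regress the observed score toward the mean by the unreliability: T̂ = 0.661·42.8 + 0.339·67.2 = 28.2908 + 22.7808 = 51.0716.

51.072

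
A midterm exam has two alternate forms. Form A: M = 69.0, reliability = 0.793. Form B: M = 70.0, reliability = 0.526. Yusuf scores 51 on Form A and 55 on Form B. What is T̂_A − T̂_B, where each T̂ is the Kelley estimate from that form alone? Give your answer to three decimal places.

T̂_A = 0.793(51) + 0.207(69.0) = 54.72600
T̂_B = 0.526(55) + 0.474(70.0) = 62.11000
T̂_A − T̂_B = -7.38400

-7.384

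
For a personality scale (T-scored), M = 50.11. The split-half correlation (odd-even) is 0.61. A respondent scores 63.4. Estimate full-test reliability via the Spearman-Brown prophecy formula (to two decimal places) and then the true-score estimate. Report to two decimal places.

60.21

Spearman-Brown: ρ = 2r/(1 + r) = 2(0.61)/(1 + 0.61) = 1.220/1.61 = 0.7578 → 0.76
Weight the observed score by reliability and the mean by (1 − reliability): T̂ = 0.76·63.4 + 0.24·50.11 = 48.184 + 12.0264 = 60.210.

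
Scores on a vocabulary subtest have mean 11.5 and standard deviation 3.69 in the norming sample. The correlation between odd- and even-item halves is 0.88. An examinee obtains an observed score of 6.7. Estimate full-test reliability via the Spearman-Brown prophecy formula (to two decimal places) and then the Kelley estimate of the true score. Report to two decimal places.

Spearman-Brown: ρ = 2r/(1 + r) = 2(0.88)/(1 + 0.88) = 1.760/1.88 = 0.9362 → 0.94
Regress the observed score toward the mean by the unreliability: T̂ = 0.94·6.7 + 0.06·11.5 = 6.298 + 0.690 = 6.988.

6.99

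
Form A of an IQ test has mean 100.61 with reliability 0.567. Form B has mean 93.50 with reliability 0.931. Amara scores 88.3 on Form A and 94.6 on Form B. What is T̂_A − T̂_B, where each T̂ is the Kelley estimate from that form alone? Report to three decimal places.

T̂_A = 0.567(88.3) + 0.433(100.61) = 93.63023
T̂_B = 0.931(94.6) + 0.069(93.50) = 94.52410
T̂_A − T̂_B = -0.89387

-0.894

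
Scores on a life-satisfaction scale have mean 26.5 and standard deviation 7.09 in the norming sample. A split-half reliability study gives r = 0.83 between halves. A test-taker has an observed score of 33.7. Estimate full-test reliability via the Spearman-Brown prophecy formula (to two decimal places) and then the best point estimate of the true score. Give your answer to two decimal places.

Spearman-Brown: ρ = 2r/(1 + r) = 2(0.83)/(1 + 0.83) = 1.660/1.83 = 0.9071 → 0.91
Kelley's formula gives T̂ = 0.91·33.7 + 0.09·26.5 = 30.667 + 2.385 = 33.052.

33.05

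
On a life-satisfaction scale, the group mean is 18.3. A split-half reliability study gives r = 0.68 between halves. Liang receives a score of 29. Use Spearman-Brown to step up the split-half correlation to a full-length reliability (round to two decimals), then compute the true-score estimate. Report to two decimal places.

26.97

Spearman-Brown: ρ = 2r/(1 + r) = 2(0.68)/(1 + 0.68) = 1.360/1.68 = 0.8095 → 0.81
T̂ = 0.81(29) + 0.19(18.3) = 23.49 + 3.477 = 26.967 → 26.97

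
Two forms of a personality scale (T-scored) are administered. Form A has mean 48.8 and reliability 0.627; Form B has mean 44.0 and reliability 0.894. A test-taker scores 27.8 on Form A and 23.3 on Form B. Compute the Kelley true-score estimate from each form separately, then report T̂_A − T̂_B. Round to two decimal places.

10.14

T̂_A = 0.627(27.8) + 0.373(48.8) = 35.6330
T̂_B = 0.894(23.3) + 0.106(44.0) = 25.4942
T̂_A − T̂_B = 10.1388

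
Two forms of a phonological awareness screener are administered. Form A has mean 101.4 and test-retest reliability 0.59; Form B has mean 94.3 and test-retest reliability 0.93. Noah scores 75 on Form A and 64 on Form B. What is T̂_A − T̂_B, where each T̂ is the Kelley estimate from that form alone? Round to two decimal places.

T̂_A = 0.59(75) + 0.41(101.4) = 85.8240
T̂_B = 0.93(64) + 0.07(94.3) = 66.1210
T̂_A − T̂_B = 19.7030

19.70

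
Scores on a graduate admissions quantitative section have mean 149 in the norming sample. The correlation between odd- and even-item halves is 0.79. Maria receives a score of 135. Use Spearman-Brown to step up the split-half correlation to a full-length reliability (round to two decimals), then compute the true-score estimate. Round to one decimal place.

136.7

Spearman-Brown: ρ = 2r/(1 + r) = 2(0.79)/(1 + 0.79) = 1.580/1.79 = 0.8827 → 0.88
T̂ = ρX + (1 − ρ)μ
  = 0.88 × 135 + 0.12 × 149
  = 118.80 + 17.88
  = 136.68
  ≈ 136.7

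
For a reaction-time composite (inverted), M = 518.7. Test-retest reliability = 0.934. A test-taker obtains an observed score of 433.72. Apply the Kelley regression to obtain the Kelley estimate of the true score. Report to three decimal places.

T̂ = ρX + (1 − ρ)μ
  = 0.934 × 433.72 + 0.066 × 518.7
  = 405.09448 + 34.2342
  = 439.3287
  ≈ 439.329

439.329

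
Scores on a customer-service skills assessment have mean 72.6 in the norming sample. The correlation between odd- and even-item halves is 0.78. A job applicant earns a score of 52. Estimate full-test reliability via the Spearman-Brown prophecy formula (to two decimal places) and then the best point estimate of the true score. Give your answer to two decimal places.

54.47

Spearman-Brown: ρ = 2r/(1 + r) = 2(0.78)/(1 + 0.78) = 1.560/1.78 = 0.8764 → 0.88
T̂ = ρX + (1 − ρ)μ
  = 0.88 × 52 + 0.12 × 72.6
  = 45.76 + 8.712
  = 54.472
  ≈ 54.47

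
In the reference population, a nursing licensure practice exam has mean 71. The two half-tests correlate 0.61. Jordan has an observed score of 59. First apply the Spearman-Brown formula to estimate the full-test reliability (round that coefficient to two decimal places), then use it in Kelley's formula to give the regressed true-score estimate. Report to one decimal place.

61.9

Spearman-Brown: ρ = 2r/(1 + r) = 2(0.61)/(1 + 0.61) = 1.220/1.61 = 0.7578 → 0.76
T̂ = 0.76(59) + 0.24(71) = 44.84 + 17.04 = 61.88 → 61.9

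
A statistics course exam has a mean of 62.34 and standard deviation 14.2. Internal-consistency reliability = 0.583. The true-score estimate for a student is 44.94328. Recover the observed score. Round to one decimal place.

32.5

T̂ = ρX + (1 − ρ)μ  ⇒  X = (T̂ − (1 − ρ)μ) / ρ
X = (44.94328 − 0.417 × 62.34) / 0.583 = (44.94328 − 25.99578) / 0.583 = 18.94750 / 0.583 = 32.500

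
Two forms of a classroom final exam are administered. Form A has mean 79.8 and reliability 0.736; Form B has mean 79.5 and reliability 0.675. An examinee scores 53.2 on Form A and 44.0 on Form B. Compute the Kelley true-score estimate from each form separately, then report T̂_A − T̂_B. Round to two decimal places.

T̂_A = 0.736(53.2) + 0.264(79.8) = 60.2224
T̂_B = 0.675(44.0) + 0.325(79.5) = 55.5375
T̂_A − T̂_B = 4.6849

4.68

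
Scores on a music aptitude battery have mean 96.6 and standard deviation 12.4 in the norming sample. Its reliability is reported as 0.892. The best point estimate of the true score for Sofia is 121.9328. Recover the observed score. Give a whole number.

125

T̂ = ρX + (1 − ρ)μ  ⇒  X = (T̂ − (1 − ρ)μ) / ρ
X = (121.9328 − 0.108 × 96.6) / 0.892 = (121.9328 − 10.4328) / 0.892 = 111.5000 / 0.892 = 125.00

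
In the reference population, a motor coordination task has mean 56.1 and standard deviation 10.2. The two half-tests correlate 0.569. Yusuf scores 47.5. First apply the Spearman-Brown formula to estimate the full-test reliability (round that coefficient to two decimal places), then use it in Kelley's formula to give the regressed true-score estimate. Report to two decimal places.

49.82

Spearman-Brown: ρ = 2r/(1 + r) = 2(0.569)/(1 + 0.569) = 1.1380/1.569 = 0.7253 → 0.73
T̂ = 0.73(47.5) + 0.27(56.1) = 34.675 + 15.147 = 49.822 → 49.82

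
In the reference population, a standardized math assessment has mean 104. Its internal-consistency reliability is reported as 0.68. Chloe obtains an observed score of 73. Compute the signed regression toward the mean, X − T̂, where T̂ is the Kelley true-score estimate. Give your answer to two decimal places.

T̂ = ρX + (1 − ρ)μ
  = 0.68 × 73 + 0.32 × 104
  = 49.64 + 33.28
  = 82.9200
  ≈ 82.920
X − T̂ = 73 − 82.920 = -9.920 → -9.92

-9.92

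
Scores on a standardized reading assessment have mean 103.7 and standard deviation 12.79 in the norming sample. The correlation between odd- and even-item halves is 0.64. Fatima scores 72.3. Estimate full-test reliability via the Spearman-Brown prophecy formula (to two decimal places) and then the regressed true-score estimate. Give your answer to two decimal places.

79.21

Spearman-Brown: ρ = 2r/(1 + r) = 2(0.64)/(1 + 0.64) = 1.280/1.64 = 0.7805 → 0.78
Regress the observed score toward the mean by the unreliability: T̂ = 0.78·72.3 + 0.22·103.7 = 56.394 + 22.814 = 79.208.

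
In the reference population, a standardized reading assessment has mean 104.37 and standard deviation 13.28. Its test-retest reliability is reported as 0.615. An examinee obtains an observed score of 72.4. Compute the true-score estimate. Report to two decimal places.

Kelley's formula gives T̂ = 0.615·72.4 + 0.385·104.37 = 44.5260 + 40.18245 = 84.708.

84.71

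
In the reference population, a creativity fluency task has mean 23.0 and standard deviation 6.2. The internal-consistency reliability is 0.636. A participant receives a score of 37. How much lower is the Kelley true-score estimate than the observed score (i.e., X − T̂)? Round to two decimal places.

5.10

Kelley's formula gives T̂ = 0.636·37 + 0.364·23.0 = 23.532 + 8.3720 = 31.9040.
X − T̂ = 37 − 31.904 = 5.096 → 5.10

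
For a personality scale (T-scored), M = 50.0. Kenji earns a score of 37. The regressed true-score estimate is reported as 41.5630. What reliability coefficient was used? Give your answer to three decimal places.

T̂ = ρX + (1 − ρ)μ  ⇒  T̂ − μ = ρ(X − μ)
ρ = (T̂ − μ)/(X − μ) = (41.5630 − 50.0) / (37 − 50.0) = -8.4370 / -13.0 = 0.64900

0.649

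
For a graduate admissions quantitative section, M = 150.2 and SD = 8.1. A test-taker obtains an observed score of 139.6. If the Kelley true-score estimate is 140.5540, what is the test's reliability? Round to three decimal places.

0.910

T̂ = ρX + (1 − ρ)μ  ⇒  T̂ − μ = ρ(X − μ)
ρ = (T̂ − μ)/(X − μ) = (140.5540 − 150.2) / (139.6 − 150.2) = -9.6460 / -10.6 = 0.91000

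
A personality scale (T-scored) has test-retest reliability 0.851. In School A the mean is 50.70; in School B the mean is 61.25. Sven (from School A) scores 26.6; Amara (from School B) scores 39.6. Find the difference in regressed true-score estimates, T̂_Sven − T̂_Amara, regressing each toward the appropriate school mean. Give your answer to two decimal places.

T̂_Sven = 0.851(26.6) + 0.149(50.70) = 30.1909
T̂_Amara = 0.851(39.6) + 0.149(61.25) = 42.8259
Difference = 30.1909 − 42.8259 = -12.6349

-12.63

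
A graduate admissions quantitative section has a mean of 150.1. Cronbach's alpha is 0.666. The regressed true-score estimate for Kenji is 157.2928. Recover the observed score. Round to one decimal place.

160.9

T̂ = ρX + (1 − ρ)μ  ⇒  X = (T̂ − (1 − ρ)μ) / ρ
X = (157.2928 − 0.334 × 150.1) / 0.666 = (157.2928 − 50.1334) / 0.666 = 107.1594 / 0.666 = 160.900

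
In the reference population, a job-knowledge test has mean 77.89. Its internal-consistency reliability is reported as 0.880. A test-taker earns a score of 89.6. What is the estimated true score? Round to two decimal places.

Kelley's formula gives T̂ = 0.880·89.6 + 0.120·77.89 = 78.8480 + 9.34680 = 88.195.

88.19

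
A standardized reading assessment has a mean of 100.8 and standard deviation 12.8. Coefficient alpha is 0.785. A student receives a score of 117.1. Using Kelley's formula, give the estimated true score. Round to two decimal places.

113.60

T̂ = ρX + (1 − ρ)μ
  = 0.785 × 117.1 + 0.215 × 100.8
  = 91.9235 + 21.6720
  = 113.596
  ≈ 113.60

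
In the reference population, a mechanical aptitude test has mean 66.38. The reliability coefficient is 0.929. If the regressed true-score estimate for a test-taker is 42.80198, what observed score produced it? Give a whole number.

41

T̂ = ρX + (1 − ρ)μ  ⇒  X = (T̂ − (1 − ρ)μ) / ρ
X = (42.80198 − 0.071 × 66.38) / 0.929 = (42.80198 − 4.71298) / 0.929 = 38.08900 / 0.929 = 41.00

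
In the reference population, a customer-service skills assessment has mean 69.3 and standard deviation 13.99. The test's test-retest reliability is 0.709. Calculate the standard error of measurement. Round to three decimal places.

7.547

SEM = SD · √(1 − ρ) = 13.99 × √0.291 = 13.99 × 0.5394 = 7.5468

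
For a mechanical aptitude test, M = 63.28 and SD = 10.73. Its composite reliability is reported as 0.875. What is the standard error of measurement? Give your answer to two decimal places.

3.79

SEM = SD · √(1 − ρ) = 10.73 × √0.125 = 10.73 × 0.3536 = 3.794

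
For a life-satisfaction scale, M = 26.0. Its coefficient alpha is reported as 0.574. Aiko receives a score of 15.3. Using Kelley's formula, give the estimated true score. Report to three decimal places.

19.858

T̂ = 0.574(15.3) + 0.426(26.0) = 8.7822 + 11.0760 = 19.8582 → 19.858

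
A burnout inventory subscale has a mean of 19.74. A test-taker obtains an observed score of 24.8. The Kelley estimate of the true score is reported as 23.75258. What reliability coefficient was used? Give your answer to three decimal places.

T̂ = ρX + (1 − ρ)μ  ⇒  T̂ − μ = ρ(X − μ)
ρ = (T̂ − μ)/(X − μ) = (23.75258 − 19.74) / (24.8 − 19.74) = 4.01258 / 5.06 = 0.79300

0.793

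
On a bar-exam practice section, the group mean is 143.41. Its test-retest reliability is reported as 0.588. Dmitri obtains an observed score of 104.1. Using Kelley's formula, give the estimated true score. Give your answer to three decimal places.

T̂ = 0.588(104.1) + 0.412(143.41) = 61.2108 + 59.08492 = 120.2957 → 120.296

120.296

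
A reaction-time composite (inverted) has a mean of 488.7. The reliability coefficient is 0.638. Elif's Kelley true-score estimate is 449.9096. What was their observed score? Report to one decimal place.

427.9

T̂ = ρX + (1 − ρ)μ  ⇒  X = (T̂ − (1 − ρ)μ) / ρ
X = (449.9096 − 0.362 × 488.7) / 0.638 = (449.9096 − 176.9094) / 0.638 = 273.0002 / 0.638 = 427.900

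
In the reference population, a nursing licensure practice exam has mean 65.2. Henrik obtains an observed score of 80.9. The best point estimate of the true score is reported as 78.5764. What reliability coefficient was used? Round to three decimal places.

T̂ = ρX + (1 − ρ)μ  ⇒  T̂ − μ = ρ(X − μ)
ρ = (T̂ − μ)/(X − μ) = (78.5764 − 65.2) / (80.9 − 65.2) = 13.3764 / 15.7 = 0.85200

0.852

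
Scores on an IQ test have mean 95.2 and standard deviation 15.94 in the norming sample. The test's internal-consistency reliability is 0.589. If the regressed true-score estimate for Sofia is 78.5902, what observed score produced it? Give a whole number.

T̂ = ρX + (1 − ρ)μ  ⇒  X = (T̂ − (1 − ρ)μ) / ρ
X = (78.5902 − 0.411 × 95.2) / 0.589 = (78.5902 − 39.1272) / 0.589 = 39.4630 / 0.589 = 67.00

67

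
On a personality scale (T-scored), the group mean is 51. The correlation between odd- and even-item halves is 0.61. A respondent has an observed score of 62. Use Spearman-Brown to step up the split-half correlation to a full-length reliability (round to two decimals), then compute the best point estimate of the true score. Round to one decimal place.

59.4

Spearman-Brown: ρ = 2r/(1 + r) = 2(0.61)/(1 + 0.61) = 1.220/1.61 = 0.7578 → 0.76
T̂ = ρX + (1 − ρ)μ
  = 0.76 × 62 + 0.24 × 51
  = 47.12 + 12.24
  = 59.36
  ≈ 59.4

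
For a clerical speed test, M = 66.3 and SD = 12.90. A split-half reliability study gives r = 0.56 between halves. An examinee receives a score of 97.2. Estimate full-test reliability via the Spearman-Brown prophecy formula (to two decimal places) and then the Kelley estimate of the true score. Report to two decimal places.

Spearman-Brown: ρ = 2r/(1 + r) = 2(0.56)/(1 + 0.56) = 1.120/1.56 = 0.7179 → 0.72
T̂ = 0.72(97.2) + 0.28(66.3) = 69.984 + 18.564 = 88.548 → 88.55

88.55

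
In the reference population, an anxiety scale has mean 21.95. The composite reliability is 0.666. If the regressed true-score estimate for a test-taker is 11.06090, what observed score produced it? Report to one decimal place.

T̂ = ρX + (1 − ρ)μ  ⇒  X = (T̂ − (1 − ρ)μ) / ρ
X = (11.06090 − 0.334 × 21.95) / 0.666 = (11.06090 − 7.33130) / 0.666 = 3.72960 / 0.666 = 5.600

5.6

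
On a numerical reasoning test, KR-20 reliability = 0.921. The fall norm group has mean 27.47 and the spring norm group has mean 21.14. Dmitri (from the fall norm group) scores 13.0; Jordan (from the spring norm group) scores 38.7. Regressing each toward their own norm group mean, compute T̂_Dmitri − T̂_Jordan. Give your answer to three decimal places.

-23.170

T̂_Dmitri = 0.921(13.0) + 0.079(27.47) = 14.14313
T̂_Jordan = 0.921(38.7) + 0.079(21.14) = 37.31276
Difference = 14.14313 − 37.31276 = -23.16963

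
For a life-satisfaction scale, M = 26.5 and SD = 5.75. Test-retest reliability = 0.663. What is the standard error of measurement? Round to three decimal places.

SEM = SD · √(1 − ρ) = 5.75 × √0.337 = 5.75 × 0.5805 = 3.3380

3.338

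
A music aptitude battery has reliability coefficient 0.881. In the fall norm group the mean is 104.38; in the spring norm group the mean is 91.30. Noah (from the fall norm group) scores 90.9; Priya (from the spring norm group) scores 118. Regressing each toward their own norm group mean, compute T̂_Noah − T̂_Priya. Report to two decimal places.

-22.32

T̂_Noah = 0.881(90.9) + 0.119(104.38) = 92.5041
T̂_Priya = 0.881(118) + 0.119(91.30) = 114.8227
Difference = 92.5041 − 114.8227 = -22.3186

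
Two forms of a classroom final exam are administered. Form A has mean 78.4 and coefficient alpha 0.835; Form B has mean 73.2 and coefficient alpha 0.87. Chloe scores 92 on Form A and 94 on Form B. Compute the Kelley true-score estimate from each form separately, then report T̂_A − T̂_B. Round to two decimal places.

T̂_A = 0.835(92) + 0.165(78.4) = 89.7560
T̂_B = 0.87(94) + 0.13(73.2) = 91.2960
T̂_A − T̂_B = -1.5400

-1.54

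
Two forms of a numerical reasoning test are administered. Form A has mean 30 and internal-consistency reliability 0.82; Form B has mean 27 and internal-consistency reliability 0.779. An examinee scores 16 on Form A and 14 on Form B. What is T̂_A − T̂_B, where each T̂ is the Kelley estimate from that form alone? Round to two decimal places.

1.65

T̂_A = 0.82(16) + 0.18(30) = 18.5200
T̂_B = 0.779(14) + 0.221(27) = 16.8730
T̂_A − T̂_B = 1.6470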